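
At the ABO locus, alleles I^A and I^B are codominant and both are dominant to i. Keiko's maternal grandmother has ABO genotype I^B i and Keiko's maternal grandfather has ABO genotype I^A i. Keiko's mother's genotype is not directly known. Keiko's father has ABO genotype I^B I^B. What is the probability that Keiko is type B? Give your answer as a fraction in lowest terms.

Keiko's mother's ABO genotype from I^B i × I^A i: 1/4 I^A I^B, 1/4 I^A i, 1/4 I^B i, 1/4 i i.
Crossing each possibility with the father I^B I^B and summing P(type B): 1/4·1/2 + 1/4·1/2 + 1/4·1 + 1/4·1 = 3/4.

3/4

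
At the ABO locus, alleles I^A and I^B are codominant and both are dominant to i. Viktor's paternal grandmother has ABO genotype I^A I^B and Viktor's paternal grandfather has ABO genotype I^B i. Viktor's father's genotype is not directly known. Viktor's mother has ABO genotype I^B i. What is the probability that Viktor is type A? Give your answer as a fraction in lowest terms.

1/8

Viktor's father's ABO genotype from I^A I^B × I^B i: 1/4 I^A I^B, 1/4 I^A i, 1/4 I^B I^B, 1/4 I^B i.
Crossing each possibility with the mother I^B i and summing P(type A): 1/4·1/4 + 1/4·1/4 + 1/4·0 + 1/4·0 = 1/8.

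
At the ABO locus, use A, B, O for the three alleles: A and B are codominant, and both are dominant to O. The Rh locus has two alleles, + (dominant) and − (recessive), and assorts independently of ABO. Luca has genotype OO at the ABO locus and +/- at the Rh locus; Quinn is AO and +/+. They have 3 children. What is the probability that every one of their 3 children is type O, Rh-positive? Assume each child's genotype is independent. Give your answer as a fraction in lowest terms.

1/8

ABO cross OO × AO → 1/2 O, 1/2 A.
Rh cross +/- × +/+ → 1 Rh+; so P(type O, Rh-positive) = 1/2 × 1 = 1/2 per child.
All 3 independent: (1/2)^3 = 1/8.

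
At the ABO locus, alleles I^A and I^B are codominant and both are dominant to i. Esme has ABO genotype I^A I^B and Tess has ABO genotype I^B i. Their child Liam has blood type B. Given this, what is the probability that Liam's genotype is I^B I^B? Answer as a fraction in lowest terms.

Cross I^A I^B × I^B i → 1/4 I^A I^B, 1/4 I^A i, 1/4 I^B I^B, 1/4 I^B i.
Type-B genotypes among offspring: I^B I^B (1/4), I^B i (1/4); total 1/2.
P(I^B I^B | type B) = (1/4) / (1/2) = 1/2.

1/2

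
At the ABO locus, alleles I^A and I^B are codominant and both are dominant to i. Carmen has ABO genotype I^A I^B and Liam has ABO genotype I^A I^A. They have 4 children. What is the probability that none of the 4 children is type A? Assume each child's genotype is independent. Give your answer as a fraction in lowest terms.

ABO cross I^A I^B × I^A I^A → 1/2 A, 1/2 AB.
So P(type A) = 1/2 per child.
P(not type A) = 1/2 for one child; (1/2)^4 = 1/16.

1/16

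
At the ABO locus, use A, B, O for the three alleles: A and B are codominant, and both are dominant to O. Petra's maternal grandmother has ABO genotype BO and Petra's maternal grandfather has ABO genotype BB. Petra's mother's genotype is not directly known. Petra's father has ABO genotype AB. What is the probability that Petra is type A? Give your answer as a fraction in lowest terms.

Petra's mother's ABO genotype from BO × BB: 1/2 BB, 1/2 BO.
Crossing each possibility with the father AB and summing P(type A): 1/2·0 + 1/2·1/4 = 1/8.

1/8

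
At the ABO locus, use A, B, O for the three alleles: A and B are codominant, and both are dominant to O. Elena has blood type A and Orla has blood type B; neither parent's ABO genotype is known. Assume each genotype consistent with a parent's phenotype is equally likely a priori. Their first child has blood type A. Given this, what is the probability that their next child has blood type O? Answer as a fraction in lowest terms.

1/12

Possible genotypes: Elena ∈ {AA, AO}; Orla ∈ {BB, BO}.
Weight each parental genotype pair by prior × P(type-A child):
  AA × BO: posterior weight 2/3; P(next child type O) = 0.
  AO × BO: posterior weight 1/3; P(next child type O) = 1/4.
Weighted sum = 1/12.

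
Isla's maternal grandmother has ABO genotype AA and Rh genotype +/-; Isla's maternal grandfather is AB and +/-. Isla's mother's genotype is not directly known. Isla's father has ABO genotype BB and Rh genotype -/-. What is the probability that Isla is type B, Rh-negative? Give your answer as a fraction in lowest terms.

Isla's mother's ABO genotype from AA × AB: 1/2 AA, 1/2 AB.
Crossing each possibility with the father BB and summing P(type B): 1/2·0 + 1/2·1/2 = 1/4.
Similarly for Rh via the mother's Rh distribution: P(Rh-) = 1/2.
Independent loci: 1/4 × 1/2 = 1/8.

1/8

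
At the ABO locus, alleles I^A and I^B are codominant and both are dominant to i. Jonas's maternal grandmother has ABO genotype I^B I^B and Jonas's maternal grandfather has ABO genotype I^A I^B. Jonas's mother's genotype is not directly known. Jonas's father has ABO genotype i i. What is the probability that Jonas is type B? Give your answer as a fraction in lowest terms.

Jonas's mother's ABO genotype from I^B I^B × I^A I^B: 1/2 I^A I^B, 1/2 I^B I^B.
Crossing each possibility with the father i i and summing P(type B): 1/2·1/2 + 1/2·1 = 3/4.

3/4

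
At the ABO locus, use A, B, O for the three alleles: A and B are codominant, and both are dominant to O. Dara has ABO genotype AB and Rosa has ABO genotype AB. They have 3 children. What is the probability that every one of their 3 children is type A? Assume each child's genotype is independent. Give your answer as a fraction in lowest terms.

ABO cross AB × AB → 1/4 A, 1/4 B, 1/2 AB.
So P(type A) = 1/4 per child.
All 3 independent: (1/4)^3 = 1/64.

1/64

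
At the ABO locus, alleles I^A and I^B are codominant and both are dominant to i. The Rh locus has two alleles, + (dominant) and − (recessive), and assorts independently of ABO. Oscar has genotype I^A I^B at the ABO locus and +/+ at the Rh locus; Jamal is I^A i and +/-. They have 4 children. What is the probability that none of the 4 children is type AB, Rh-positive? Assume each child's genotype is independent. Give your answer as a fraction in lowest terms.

ABO cross I^A I^B × I^A i → 1/2 A, 1/4 B, 1/4 AB.
Rh cross +/+ × +/- → 1 Rh+; so P(type AB, Rh-positive) = 1/4 × 1 = 1/4 per child.
P(not type AB, Rh-positive) = 3/4 for one child; (3/4)^4 = 81/256.

81/256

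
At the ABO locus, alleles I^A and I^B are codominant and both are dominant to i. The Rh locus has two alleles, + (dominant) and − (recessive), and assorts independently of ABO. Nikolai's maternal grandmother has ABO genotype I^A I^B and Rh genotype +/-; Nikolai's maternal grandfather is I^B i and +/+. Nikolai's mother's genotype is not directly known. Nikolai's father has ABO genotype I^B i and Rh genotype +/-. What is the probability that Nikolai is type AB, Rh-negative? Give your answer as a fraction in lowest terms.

Nikolai's mother's ABO genotype from I^A I^B × I^B i: 1/4 I^A I^B, 1/4 I^A i, 1/4 I^B I^B, 1/4 I^B i.
Crossing each possibility with the father I^B i and summing P(type AB): 1/4·1/4 + 1/4·1/4 + 1/4·0 + 1/4·0 = 1/8.
Similarly for Rh via the mother's Rh distribution: P(Rh-) = 1/8.
Independent loci: 1/8 × 1/8 = 1/64.

1/64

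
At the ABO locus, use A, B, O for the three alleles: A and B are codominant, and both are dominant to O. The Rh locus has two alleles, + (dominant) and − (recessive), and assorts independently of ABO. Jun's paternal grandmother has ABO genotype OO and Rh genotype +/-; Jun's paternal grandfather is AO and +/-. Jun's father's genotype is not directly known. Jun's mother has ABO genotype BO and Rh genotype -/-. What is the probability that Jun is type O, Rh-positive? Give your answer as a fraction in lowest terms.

3/16

Jun's father's ABO genotype from OO × AO: 1/2 AO, 1/2 OO.
Crossing each possibility with the mother BO and summing P(type O): 1/2·1/4 + 1/2·1/2 = 3/8.
Similarly for Rh via the father's Rh distribution: P(Rh+) = 1/2.
Independent loci: 3/8 × 1/2 = 3/16.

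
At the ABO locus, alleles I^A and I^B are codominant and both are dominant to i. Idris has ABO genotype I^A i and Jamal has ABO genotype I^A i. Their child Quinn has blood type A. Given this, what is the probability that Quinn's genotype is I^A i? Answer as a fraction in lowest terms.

Cross I^A i × I^A i → 1/4 I^A I^A, 1/2 I^A i, 1/4 i i.
Type-A genotypes among offspring: I^A I^A (1/4), I^A i (1/2); total 3/4.
P(I^A i | type A) = (1/2) / (3/4) = 2/3.

2/3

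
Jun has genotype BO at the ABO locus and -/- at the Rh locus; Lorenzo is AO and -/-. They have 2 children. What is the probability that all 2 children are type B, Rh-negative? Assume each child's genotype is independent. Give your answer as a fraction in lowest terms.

ABO cross BO × AO → 1/4 O, 1/4 A, 1/4 B, 1/4 AB.
Rh cross -/- × -/- → 1 Rh-; so P(type B, Rh-negative) = 1/4 × 1 = 1/4 per child.
All 2 independent: (1/4)^2 = 1/16.

1/16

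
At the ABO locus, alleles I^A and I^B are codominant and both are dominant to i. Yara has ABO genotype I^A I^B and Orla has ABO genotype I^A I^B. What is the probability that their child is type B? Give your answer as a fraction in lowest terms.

ABO cross I^A I^B × I^A I^B → offspring phenotypes: 1/4 A, 1/4 B, 1/2 AB.
So P(type B) = 1/4.

1/4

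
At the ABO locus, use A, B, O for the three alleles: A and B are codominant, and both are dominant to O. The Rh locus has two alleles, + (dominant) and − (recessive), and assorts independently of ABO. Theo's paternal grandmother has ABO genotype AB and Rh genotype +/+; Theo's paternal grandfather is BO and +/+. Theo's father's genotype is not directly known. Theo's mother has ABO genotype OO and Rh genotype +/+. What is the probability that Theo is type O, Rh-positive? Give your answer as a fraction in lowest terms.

Theo's father's ABO genotype from AB × BO: 1/4 AB, 1/4 AO, 1/4 BB, 1/4 BO.
Crossing each possibility with the mother OO and summing P(type O): 1/4·0 + 1/4·1/2 + 1/4·0 + 1/4·1/2 = 1/4.
Similarly for Rh via the father's Rh distribution: P(Rh+) = 1.
Independent loci: 1/4 × 1 = 1/4.

1/4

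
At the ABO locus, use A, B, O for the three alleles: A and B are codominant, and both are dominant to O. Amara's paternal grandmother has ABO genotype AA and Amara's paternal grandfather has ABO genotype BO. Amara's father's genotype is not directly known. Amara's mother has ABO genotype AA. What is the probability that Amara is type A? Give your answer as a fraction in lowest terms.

3/4

Amara's father's ABO genotype from AA × BO: 1/2 AB, 1/2 AO.
Crossing each possibility with the mother AA and summing P(type A): 1/2·1/2 + 1/2·1 = 3/4.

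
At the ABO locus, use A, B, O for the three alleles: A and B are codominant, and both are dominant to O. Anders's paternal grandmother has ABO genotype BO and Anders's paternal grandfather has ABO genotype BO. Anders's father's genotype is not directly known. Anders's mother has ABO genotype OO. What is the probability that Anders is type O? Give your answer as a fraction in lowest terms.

1/2

Anders's father's ABO genotype from BO × BO: 1/4 BB, 1/2 BO, 1/4 OO.
Crossing each possibility with the mother OO and summing P(type O): 1/4·0 + 1/2·1/2 + 1/4·1 = 1/2.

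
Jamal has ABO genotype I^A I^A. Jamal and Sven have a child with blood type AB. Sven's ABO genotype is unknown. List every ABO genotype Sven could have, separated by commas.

For each candidate genotype of Sven, check whether crossing it with I^A I^A can produce every observed child phenotype.
  I^A I^A → possible child types {A} ✗
  I^A I^B → possible child types {A, AB} ✓
  I^A i → possible child types {A} ✗
  I^B I^B → possible child types {AB} ✓
  I^B i → possible child types {A, AB} ✓
  i i → possible child types {A} ✗

I^A I^B, I^B I^B, I^B i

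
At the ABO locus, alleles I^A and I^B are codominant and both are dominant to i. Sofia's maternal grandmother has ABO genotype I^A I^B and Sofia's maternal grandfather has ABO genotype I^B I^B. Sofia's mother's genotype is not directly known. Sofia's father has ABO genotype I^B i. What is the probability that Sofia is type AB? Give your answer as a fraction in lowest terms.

1/8

Sofia's mother's ABO genotype from I^A I^B × I^B I^B: 1/2 I^A I^B, 1/2 I^B I^B.
Crossing each possibility with the father I^B i and summing P(type AB): 1/2·1/4 + 1/2·0 = 1/8.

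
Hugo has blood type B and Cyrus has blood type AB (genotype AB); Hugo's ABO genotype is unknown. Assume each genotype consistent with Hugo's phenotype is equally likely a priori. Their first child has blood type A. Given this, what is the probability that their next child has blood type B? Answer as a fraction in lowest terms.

Possible genotypes: Hugo ∈ {BB, BO}; Cyrus ∈ {AB}.
Weight each parental genotype pair by prior × P(type-A child):
  BO × AB: posterior weight 1; P(next child type B) = 1/2.
Weighted sum = 1/2.

1/2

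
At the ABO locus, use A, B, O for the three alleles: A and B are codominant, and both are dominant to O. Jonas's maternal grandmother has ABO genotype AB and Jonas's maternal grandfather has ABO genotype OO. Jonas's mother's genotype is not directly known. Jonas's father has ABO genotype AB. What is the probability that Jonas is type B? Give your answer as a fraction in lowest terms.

3/8

Jonas's mother's ABO genotype from AB × OO: 1/2 AO, 1/2 BO.
Crossing each possibility with the father AB and summing P(type B): 1/2·1/4 + 1/2·1/2 = 3/8.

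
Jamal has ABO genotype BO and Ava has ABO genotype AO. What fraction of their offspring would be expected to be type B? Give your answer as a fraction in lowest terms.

ABO cross BO × AO → offspring phenotypes: 1/4 O, 1/4 A, 1/4 B, 1/4 AB.
So P(type B) = 1/4.

1/4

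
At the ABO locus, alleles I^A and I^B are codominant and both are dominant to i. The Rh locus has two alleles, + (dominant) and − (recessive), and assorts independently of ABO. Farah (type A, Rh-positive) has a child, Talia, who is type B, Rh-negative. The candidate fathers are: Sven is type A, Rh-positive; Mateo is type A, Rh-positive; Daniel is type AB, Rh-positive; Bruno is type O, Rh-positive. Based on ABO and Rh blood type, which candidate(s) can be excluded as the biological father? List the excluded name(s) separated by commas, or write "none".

A candidate is excluded only if no genotype consistent with his phenotype could produce a type B, Rh-negative child with a type A, Rh-positive mother.
Sven (type A, Rh+): no genotype consistent with that phenotype can produce a type-B Rh- child with a type-A mother.
Mateo (type A, Rh+): no genotype consistent with that phenotype can produce a type-B Rh- child with a type-A mother.
Bruno (type O, Rh+): no genotype consistent with that phenotype can produce a type-B Rh- child with a type-A mother.

Sven, Mateo, Bruno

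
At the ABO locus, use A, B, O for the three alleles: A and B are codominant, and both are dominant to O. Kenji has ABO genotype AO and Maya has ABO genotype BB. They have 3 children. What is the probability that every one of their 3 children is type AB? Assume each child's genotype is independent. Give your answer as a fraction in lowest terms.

ABO cross AO × BB → 1/2 B, 1/2 AB.
So P(type AB) = 1/2 per child.
All 3 independent: (1/2)^3 = 1/8.

1/8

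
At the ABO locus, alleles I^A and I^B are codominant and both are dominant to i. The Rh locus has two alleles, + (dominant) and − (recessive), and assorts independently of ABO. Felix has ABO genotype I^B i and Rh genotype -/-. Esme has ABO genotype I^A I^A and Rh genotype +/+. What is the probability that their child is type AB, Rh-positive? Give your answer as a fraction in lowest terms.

1/2

ABO cross I^B i × I^A I^A → offspring phenotypes: 1/2 A, 1/2 AB.
Rh cross -/- × +/+ → 1 Rh+.
Independent loci: P(type AB, Rh-positive) = 1/2 × 1 = 1/2.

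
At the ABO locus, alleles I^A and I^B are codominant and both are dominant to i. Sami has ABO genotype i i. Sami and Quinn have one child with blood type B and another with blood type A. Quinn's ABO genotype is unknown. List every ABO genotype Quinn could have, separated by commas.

I^A I^B

For each candidate genotype of Quinn, check whether crossing it with i i can produce every observed child phenotype.
  I^A I^A → possible child types {A} ✗
  I^A I^B → possible child types {A, B} ✓
  I^A i → possible child types {O, A} ✗
  I^B I^B → possible child types {B} ✗
  I^B i → possible child types {O, B} ✗
  i i → possible child types {O} ✗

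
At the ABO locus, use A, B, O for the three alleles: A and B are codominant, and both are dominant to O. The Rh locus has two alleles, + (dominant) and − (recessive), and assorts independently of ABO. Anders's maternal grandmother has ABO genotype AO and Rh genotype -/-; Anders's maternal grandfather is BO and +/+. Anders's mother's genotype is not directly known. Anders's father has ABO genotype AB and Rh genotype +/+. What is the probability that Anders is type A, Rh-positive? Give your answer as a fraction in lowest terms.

3/8

Anders's mother's ABO genotype from AO × BO: 1/4 AB, 1/4 AO, 1/4 BO, 1/4 OO.
Crossing each possibility with the father AB and summing P(type A): 1/4·1/4 + 1/4·1/2 + 1/4·1/4 + 1/4·1/2 = 3/8.
Similarly for Rh via the mother's Rh distribution: P(Rh+) = 1.
Independent loci: 3/8 × 1 = 3/8.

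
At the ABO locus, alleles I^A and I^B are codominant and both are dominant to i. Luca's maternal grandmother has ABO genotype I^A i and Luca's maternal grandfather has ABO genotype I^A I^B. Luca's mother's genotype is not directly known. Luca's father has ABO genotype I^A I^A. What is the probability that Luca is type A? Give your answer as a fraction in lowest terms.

Luca's mother's ABO genotype from I^A i × I^A I^B: 1/4 I^A I^A, 1/4 I^A I^B, 1/4 I^A i, 1/4 I^B i.
Crossing each possibility with the father I^A I^A and summing P(type A): 1/4·1 + 1/4·1/2 + 1/4·1 + 1/4·1/2 = 3/4.

3/4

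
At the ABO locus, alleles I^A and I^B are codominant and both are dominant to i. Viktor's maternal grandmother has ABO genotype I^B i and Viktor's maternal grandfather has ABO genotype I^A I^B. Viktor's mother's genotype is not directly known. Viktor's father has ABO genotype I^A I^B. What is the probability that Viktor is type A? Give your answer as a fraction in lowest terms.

Viktor's mother's ABO genotype from I^B i × I^A I^B: 1/4 I^A I^B, 1/4 I^A i, 1/4 I^B I^B, 1/4 I^B i.
Crossing each possibility with the father I^A I^B and summing P(type A): 1/4·1/4 + 1/4·1/2 + 1/4·0 + 1/4·1/4 = 1/4.

1/4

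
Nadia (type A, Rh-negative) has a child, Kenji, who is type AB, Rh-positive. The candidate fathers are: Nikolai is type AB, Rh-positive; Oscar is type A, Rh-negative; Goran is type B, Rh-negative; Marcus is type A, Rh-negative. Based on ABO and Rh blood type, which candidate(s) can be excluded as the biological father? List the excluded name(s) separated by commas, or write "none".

A candidate is excluded only if no genotype consistent with his phenotype could produce a type AB, Rh-positive child with a type A, Rh-negative mother.
Oscar (type A, Rh-): no genotype consistent with that phenotype can produce a type-AB Rh+ child with a type-A mother.
Goran (type B, Rh-): no genotype consistent with that phenotype can produce a type-AB Rh+ child with a type-A mother.
Marcus (type A, Rh-): no genotype consistent with that phenotype can produce a type-AB Rh+ child with a type-A mother.

Oscar, Goran, Marcus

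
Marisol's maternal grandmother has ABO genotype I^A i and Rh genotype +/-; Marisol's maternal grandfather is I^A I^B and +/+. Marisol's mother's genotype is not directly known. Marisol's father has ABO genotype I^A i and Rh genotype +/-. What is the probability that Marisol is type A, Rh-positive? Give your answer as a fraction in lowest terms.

35/64

Marisol's mother's ABO genotype from I^A i × I^A I^B: 1/4 I^A I^A, 1/4 I^A I^B, 1/4 I^A i, 1/4 I^B i.
Crossing each possibility with the father I^A i and summing P(type A): 1/4·1 + 1/4·1/2 + 1/4·3/4 + 1/4·1/4 = 5/8.
Similarly for Rh via the mother's Rh distribution: P(Rh+) = 7/8.
Independent loci: 5/8 × 7/8 = 35/64.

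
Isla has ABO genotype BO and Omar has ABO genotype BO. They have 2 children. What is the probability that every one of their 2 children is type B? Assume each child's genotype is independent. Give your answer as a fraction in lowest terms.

ABO cross BO × BO → 1/4 O, 3/4 B.
So P(type B) = 3/4 per child.
All 2 independent: (3/4)^2 = 9/16.

9/16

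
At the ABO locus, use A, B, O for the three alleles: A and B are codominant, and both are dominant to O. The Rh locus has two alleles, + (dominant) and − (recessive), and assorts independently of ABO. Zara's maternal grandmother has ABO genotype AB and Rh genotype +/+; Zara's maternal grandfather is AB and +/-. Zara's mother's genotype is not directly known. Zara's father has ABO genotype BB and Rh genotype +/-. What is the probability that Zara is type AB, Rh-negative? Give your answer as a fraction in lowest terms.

1/16

Zara's mother's ABO genotype from AB × AB: 1/4 AA, 1/2 AB, 1/4 BB.
Crossing each possibility with the father BB and summing P(type AB): 1/4·1 + 1/2·1/2 + 1/4·0 = 1/2.
Similarly for Rh via the mother's Rh distribution: P(Rh-) = 1/8.
Independent loci: 1/2 × 1/8 = 1/16.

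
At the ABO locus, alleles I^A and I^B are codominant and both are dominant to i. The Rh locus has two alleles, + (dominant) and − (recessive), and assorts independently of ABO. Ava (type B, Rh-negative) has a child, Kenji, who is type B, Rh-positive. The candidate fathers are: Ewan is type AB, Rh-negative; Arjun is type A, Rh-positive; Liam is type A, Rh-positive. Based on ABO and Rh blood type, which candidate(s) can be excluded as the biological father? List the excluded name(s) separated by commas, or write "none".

A candidate is excluded only if no genotype consistent with his phenotype could produce a type B, Rh-positive child with a type B, Rh-negative mother.
Ewan (type AB, Rh-): no genotype consistent with that phenotype can produce a type-B Rh+ child with a type-B mother.

Ewan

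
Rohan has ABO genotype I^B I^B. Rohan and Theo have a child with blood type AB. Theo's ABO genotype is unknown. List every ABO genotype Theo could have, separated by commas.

I^A I^A, I^A I^B, I^A i

For each candidate genotype of Theo, check whether crossing it with I^B I^B can produce every observed child phenotype.
  I^A I^A → possible child types {AB} ✓
  I^A I^B → possible child types {B, AB} ✓
  I^A i → possible child types {B, AB} ✓
  I^B I^B → possible child types {B} ✗
  I^B i → possible child types {B} ✗
  i i → possible child types {B} ✗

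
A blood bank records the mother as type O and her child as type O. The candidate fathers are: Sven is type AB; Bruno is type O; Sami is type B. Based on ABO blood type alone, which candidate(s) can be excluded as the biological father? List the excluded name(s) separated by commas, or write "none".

A candidate is excluded only if no genotype consistent with his phenotype could produce a type O child with a type O mother.
Sven (type AB): no genotype consistent with that phenotype can produce a type-O child with a type-O mother.

Sven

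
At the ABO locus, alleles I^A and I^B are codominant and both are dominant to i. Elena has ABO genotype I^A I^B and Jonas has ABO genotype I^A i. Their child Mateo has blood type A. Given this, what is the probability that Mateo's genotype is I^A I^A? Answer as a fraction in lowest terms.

1/2

Cross I^A I^B × I^A i → 1/4 I^A I^A, 1/4 I^A I^B, 1/4 I^A i, 1/4 I^B i.
Type-A genotypes among offspring: I^A I^A (1/4), I^A i (1/4); total 1/2.
P(I^A I^A | type A) = (1/4) / (1/2) = 1/2.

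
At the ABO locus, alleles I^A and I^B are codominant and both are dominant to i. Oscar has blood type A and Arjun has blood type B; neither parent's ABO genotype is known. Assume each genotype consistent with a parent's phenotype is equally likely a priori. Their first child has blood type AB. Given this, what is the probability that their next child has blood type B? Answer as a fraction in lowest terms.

Possible genotypes: Oscar ∈ {I^A I^A, I^A i}; Arjun ∈ {I^B I^B, I^B i}.
Weight each parental genotype pair by prior × P(type-AB child):
  I^A I^A × I^B I^B: posterior weight 4/9; P(next child type B) = 0.
  I^A I^A × I^B i: posterior weight 2/9; P(next child type B) = 0.
  I^A i × I^B I^B: posterior weight 2/9; P(next child type B) = 1/2.
  I^A i × I^B i: posterior weight 1/9; P(next child type B) = 1/4.
Weighted sum = 5/36.

5/36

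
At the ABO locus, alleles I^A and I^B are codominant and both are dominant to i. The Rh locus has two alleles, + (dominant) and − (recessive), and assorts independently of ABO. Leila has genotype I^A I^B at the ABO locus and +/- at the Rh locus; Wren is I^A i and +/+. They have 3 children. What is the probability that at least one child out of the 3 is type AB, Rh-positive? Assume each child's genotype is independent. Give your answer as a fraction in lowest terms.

37/64

ABO cross I^A I^B × I^A i → 1/2 A, 1/4 B, 1/4 AB.
Rh cross +/- × +/+ → 1 Rh+; so P(type AB, Rh-positive) = 1/4 × 1 = 1/4 per child.
P(none) = (3/4)^3 = 27/64; P(at least one) = 1 − 27/64 = 37/64.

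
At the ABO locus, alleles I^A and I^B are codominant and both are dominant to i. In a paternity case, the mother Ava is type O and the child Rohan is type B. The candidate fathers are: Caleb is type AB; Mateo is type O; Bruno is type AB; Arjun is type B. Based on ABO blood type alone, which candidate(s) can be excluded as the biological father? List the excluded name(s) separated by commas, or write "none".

A candidate is excluded only if no genotype consistent with his phenotype could produce a type B child with a type O mother.
Mateo (type O): no genotype consistent with that phenotype can produce a type-B child with a type-O mother.

Mateo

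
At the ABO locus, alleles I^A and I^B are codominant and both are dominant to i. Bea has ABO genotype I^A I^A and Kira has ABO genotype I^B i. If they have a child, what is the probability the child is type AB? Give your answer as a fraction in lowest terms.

1/2

ABO cross I^A I^A × I^B i → offspring phenotypes: 1/2 A, 1/2 AB.
So P(type AB) = 1/2.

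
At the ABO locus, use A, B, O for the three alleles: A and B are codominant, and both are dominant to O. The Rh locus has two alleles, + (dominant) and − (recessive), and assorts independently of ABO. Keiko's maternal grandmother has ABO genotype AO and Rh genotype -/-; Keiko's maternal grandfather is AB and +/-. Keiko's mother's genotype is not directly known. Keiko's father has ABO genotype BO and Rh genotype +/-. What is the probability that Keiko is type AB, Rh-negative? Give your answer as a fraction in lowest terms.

Keiko's mother's ABO genotype from AO × AB: 1/4 AA, 1/4 AB, 1/4 AO, 1/4 BO.
Crossing each possibility with the father BO and summing P(type AB): 1/4·1/2 + 1/4·1/4 + 1/4·1/4 + 1/4·0 = 1/4.
Similarly for Rh via the mother's Rh distribution: P(Rh-) = 3/8.
Independent loci: 1/4 × 3/8 = 3/32.

3/32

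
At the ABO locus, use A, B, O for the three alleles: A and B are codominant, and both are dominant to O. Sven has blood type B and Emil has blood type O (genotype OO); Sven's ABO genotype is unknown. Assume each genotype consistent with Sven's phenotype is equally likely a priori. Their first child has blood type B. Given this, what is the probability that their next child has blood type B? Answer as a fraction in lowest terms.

5/6

Possible genotypes: Sven ∈ {BB, BO}; Emil ∈ {OO}.
Weight each parental genotype pair by prior × P(type-B child):
  BB × OO: posterior weight 2/3; P(next child type B) = 1.
  BO × OO: posterior weight 1/3; P(next child type B) = 1/2.
Weighted sum = 5/6.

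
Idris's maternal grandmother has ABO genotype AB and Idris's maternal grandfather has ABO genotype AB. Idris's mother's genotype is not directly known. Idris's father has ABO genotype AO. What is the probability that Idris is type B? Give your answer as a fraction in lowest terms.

1/4

Idris's mother's ABO genotype from AB × AB: 1/4 AA, 1/2 AB, 1/4 BB.
Crossing each possibility with the father AO and summing P(type B): 1/4·0 + 1/2·1/4 + 1/4·1/2 = 1/4.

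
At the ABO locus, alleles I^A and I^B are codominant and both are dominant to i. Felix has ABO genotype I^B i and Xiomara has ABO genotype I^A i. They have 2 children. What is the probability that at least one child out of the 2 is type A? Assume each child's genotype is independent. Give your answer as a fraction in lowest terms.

7/16

ABO cross I^B i × I^A i → 1/4 O, 1/4 A, 1/4 B, 1/4 AB.
So P(type A) = 1/4 per child.
P(none) = (3/4)^2 = 9/16; P(at least one) = 1 − 9/16 = 7/16.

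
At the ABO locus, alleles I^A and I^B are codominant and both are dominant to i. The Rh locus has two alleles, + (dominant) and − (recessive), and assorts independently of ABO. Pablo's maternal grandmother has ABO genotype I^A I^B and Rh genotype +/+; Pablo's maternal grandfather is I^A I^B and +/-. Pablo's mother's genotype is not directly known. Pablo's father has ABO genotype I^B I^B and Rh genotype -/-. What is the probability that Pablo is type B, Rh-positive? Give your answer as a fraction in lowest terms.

3/8

Pablo's mother's ABO genotype from I^A I^B × I^A I^B: 1/4 I^A I^A, 1/2 I^A I^B, 1/4 I^B I^B.
Crossing each possibility with the father I^B I^B and summing P(type B): 1/4·0 + 1/2·1/2 + 1/4·1 = 1/2.
Similarly for Rh via the mother's Rh distribution: P(Rh+) = 3/4.
Independent loci: 1/2 × 3/4 = 3/8.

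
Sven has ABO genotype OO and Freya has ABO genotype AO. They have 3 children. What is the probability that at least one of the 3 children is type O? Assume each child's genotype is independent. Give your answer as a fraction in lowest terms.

ABO cross OO × AO → 1/2 O, 1/2 A.
So P(type O) = 1/2 per child.
P(none) = (1/2)^3 = 1/8; P(at least one) = 1 − 1/8 = 7/8.

7/8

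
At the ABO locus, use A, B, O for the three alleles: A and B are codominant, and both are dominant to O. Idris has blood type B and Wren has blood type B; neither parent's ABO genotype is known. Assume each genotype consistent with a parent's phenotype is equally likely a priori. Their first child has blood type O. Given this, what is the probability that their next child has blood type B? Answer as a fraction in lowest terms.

3/4

Possible genotypes: Idris ∈ {BB, BO}; Wren ∈ {BB, BO}.
Weight each parental genotype pair by prior × P(type-O child):
  BO × BO: posterior weight 1; P(next child type B) = 3/4.
Weighted sum = 3/4.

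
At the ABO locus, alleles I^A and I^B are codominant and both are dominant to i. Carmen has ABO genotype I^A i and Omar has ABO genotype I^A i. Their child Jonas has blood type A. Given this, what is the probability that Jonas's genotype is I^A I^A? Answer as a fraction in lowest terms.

Cross I^A i × I^A i → 1/4 I^A I^A, 1/2 I^A i, 1/4 i i.
Type-A genotypes among offspring: I^A I^A (1/4), I^A i (1/2); total 3/4.
P(I^A I^A | type A) = (1/4) / (3/4) = 1/3.

1/3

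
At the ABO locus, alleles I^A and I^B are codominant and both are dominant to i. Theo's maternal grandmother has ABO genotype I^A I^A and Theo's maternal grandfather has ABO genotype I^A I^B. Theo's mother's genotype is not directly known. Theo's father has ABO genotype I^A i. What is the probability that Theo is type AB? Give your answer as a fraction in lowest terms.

Theo's mother's ABO genotype from I^A I^A × I^A I^B: 1/2 I^A I^A, 1/2 I^A I^B.
Crossing each possibility with the father I^A i and summing P(type AB): 1/2·0 + 1/2·1/4 = 1/8.

1/8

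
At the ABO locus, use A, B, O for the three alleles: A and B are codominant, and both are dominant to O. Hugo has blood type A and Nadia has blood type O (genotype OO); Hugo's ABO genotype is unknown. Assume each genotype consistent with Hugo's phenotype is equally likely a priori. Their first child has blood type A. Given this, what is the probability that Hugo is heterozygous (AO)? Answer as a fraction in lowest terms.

1/3

Possible genotypes: Hugo ∈ {AA, AO}; Nadia ∈ {OO}.
Weight each parental genotype pair by prior × P(type-A child):
  AA × OO: posterior weight 2/3.
  AO × OO: posterior weight 1/3.
Sum the posterior weight over pairs where Hugo is AO: 1/3.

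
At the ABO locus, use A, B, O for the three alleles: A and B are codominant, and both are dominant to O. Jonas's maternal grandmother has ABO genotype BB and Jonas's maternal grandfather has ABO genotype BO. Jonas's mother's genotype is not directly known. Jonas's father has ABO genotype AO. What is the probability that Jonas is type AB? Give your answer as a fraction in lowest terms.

3/8

Jonas's mother's ABO genotype from BB × BO: 1/2 BB, 1/2 BO.
Crossing each possibility with the father AO and summing P(type AB): 1/2·1/2 + 1/2·1/4 = 3/8.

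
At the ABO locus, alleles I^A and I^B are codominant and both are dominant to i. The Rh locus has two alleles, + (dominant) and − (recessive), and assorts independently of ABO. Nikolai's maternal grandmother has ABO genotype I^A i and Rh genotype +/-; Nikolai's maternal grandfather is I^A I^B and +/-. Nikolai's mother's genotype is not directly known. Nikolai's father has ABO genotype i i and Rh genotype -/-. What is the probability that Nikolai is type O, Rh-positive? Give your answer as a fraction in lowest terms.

Nikolai's mother's ABO genotype from I^A i × I^A I^B: 1/4 I^A I^A, 1/4 I^A I^B, 1/4 I^A i, 1/4 I^B i.
Crossing each possibility with the father i i and summing P(type O): 1/4·0 + 1/4·0 + 1/4·1/2 + 1/4·1/2 = 1/4.
Similarly for Rh via the mother's Rh distribution: P(Rh+) = 1/2.
Independent loci: 1/4 × 1/2 = 1/8.

1/8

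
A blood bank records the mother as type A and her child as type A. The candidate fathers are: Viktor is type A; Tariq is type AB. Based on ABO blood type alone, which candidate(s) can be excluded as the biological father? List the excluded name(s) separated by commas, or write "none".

A candidate is excluded only if no genotype consistent with his phenotype could produce a type A child with a type A mother.
Every candidate has at least one consistent genotype combination, so none can be excluded.

none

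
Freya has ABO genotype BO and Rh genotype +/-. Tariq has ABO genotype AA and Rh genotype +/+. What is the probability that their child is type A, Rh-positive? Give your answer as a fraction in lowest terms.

1/2

ABO cross BO × AA → offspring phenotypes: 1/2 A, 1/2 AB.
Rh cross +/- × +/+ → 1 Rh+.
Independent loci: P(type A, Rh-positive) = 1/2 × 1 = 1/2.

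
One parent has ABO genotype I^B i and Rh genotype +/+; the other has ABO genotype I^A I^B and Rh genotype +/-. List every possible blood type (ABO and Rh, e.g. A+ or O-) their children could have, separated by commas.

Gametes from I^B i × I^A I^B give offspring ABO genotypes I^A I^B, I^A i, I^B I^B, I^B i, i.e. phenotypes A, B, AB.
Rh cross +/+ × +/- → phenotypes Rh+.
Combining independently: A+, B+, AB+.

A+, B+, AB+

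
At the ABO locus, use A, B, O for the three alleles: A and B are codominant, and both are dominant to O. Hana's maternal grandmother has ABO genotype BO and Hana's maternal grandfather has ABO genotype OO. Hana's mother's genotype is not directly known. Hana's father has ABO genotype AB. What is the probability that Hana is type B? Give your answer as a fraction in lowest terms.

Hana's mother's ABO genotype from BO × OO: 1/2 BO, 1/2 OO.
Crossing each possibility with the father AB and summing P(type B): 1/2·1/2 + 1/2·1/2 = 1/2.

1/2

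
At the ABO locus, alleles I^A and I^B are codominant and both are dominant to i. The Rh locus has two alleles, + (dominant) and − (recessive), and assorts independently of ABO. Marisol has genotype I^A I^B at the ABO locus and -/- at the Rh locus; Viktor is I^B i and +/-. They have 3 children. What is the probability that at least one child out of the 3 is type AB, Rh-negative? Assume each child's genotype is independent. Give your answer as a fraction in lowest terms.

ABO cross I^A I^B × I^B i → 1/4 A, 1/2 B, 1/4 AB.
Rh cross -/- × +/- → 1/2 Rh+, 1/2 Rh-; so P(type AB, Rh-negative) = 1/4 × 1/2 = 1/8 per child.
P(none) = (7/8)^3 = 343/512; P(at least one) = 1 − 343/512 = 169/512.

169/512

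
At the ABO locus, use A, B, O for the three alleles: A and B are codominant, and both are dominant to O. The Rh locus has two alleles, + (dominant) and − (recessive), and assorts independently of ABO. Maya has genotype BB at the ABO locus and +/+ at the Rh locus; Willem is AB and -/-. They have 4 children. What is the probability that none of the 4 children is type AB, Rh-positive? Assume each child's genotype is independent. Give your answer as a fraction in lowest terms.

ABO cross BB × AB → 1/2 B, 1/2 AB.
Rh cross +/+ × -/- → 1 Rh+; so P(type AB, Rh-positive) = 1/2 × 1 = 1/2 per child.
P(not type AB, Rh-positive) = 1/2 for one child; (1/2)^4 = 1/16.

1/16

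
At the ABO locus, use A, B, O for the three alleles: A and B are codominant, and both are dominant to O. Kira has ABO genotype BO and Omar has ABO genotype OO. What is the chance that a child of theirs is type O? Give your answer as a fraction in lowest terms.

1/2

ABO cross BO × OO → offspring phenotypes: 1/2 O, 1/2 B.
So P(type O) = 1/2.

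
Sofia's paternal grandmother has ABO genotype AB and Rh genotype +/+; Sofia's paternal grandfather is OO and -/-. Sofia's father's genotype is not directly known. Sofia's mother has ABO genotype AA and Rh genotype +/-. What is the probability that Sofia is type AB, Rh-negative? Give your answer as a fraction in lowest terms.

Sofia's father's ABO genotype from AB × OO: 1/2 AO, 1/2 BO.
Crossing each possibility with the mother AA and summing P(type AB): 1/2·0 + 1/2·1/2 = 1/4.
Similarly for Rh via the father's Rh distribution: P(Rh-) = 1/4.
Independent loci: 1/4 × 1/4 = 1/16.

1/16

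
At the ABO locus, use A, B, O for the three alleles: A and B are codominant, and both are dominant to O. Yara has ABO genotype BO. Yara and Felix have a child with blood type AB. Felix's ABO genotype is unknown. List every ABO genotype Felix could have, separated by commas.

AA, AB, AO

For each candidate genotype of Felix, check whether crossing it with BO can produce every observed child phenotype.
  AA → possible child types {A, AB} ✓
  AB → possible child types {A, B, AB} ✓
  AO → possible child types {O, A, B, AB} ✓
  BB → possible child types {B} ✗
  BO → possible child types {O, B} ✗
  OO → possible child types {O, B} ✗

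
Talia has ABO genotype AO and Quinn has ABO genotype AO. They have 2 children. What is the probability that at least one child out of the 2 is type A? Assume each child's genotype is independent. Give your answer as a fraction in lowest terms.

15/16

ABO cross AO × AO → 1/4 O, 3/4 A.
So P(type A) = 3/4 per child.
P(none) = (1/4)^2 = 1/16; P(at least one) = 1 − 1/16 = 15/16.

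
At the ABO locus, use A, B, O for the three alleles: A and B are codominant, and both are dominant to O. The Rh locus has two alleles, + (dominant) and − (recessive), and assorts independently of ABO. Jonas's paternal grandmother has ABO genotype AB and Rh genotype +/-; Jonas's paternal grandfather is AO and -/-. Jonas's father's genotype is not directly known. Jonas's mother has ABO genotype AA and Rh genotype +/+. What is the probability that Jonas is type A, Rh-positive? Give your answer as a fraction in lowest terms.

3/4

Jonas's father's ABO genotype from AB × AO: 1/4 AA, 1/4 AB, 1/4 AO, 1/4 BO.
Crossing each possibility with the mother AA and summing P(type A): 1/4·1 + 1/4·1/2 + 1/4·1 + 1/4·1/2 = 3/4.
Similarly for Rh via the father's Rh distribution: P(Rh+) = 1.
Independent loci: 3/4 × 1 = 3/4.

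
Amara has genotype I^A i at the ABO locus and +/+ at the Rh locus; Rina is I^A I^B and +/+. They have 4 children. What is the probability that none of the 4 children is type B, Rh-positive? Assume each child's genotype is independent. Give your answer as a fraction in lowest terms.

ABO cross I^A i × I^A I^B → 1/2 A, 1/4 B, 1/4 AB.
Rh cross +/+ × +/+ → 1 Rh+; so P(type B, Rh-positive) = 1/4 × 1 = 1/4 per child.
P(not type B, Rh-positive) = 3/4 for one child; (3/4)^4 = 81/256.

81/256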